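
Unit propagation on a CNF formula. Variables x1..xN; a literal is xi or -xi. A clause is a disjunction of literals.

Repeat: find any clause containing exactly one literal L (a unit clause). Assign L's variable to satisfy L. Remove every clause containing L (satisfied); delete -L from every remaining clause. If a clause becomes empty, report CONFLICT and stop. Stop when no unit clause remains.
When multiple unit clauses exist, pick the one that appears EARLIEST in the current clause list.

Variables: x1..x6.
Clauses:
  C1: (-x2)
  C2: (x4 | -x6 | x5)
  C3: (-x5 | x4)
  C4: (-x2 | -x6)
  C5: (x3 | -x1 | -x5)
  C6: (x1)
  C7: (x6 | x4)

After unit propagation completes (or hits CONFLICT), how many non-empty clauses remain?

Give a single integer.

Answer: 4

Derivation:
unit clause [-2] forces x2=F; simplify:
  satisfied 2 clause(s); 5 remain; assigned so far: [2]
unit clause [1] forces x1=T; simplify:
  drop -1 from [3, -1, -5] -> [3, -5]
  satisfied 1 clause(s); 4 remain; assigned so far: [1, 2]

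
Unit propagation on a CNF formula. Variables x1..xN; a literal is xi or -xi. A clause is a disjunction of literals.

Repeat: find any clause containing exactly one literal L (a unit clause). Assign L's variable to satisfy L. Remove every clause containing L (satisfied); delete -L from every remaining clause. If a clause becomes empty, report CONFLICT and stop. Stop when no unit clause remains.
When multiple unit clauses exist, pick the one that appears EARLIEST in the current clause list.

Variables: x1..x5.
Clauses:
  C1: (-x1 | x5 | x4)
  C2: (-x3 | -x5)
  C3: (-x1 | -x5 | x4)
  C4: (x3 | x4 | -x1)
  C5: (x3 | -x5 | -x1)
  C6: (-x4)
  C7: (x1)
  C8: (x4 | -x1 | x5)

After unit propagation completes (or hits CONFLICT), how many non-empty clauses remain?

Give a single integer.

Answer: 3

Derivation:
unit clause [-4] forces x4=F; simplify:
  drop 4 from [-1, 5, 4] -> [-1, 5]
  drop 4 from [-1, -5, 4] -> [-1, -5]
  drop 4 from [3, 4, -1] -> [3, -1]
  drop 4 from [4, -1, 5] -> [-1, 5]
  satisfied 1 clause(s); 7 remain; assigned so far: [4]
unit clause [1] forces x1=T; simplify:
  drop -1 from [-1, 5] -> [5]
  drop -1 from [-1, -5] -> [-5]
  drop -1 from [3, -1] -> [3]
  drop -1 from [3, -5, -1] -> [3, -5]
  drop -1 from [-1, 5] -> [5]
  satisfied 1 clause(s); 6 remain; assigned so far: [1, 4]
unit clause [5] forces x5=T; simplify:
  drop -5 from [-3, -5] -> [-3]
  drop -5 from [-5] -> [] (empty!)
  drop -5 from [3, -5] -> [3]
  satisfied 2 clause(s); 4 remain; assigned so far: [1, 4, 5]
CONFLICT (empty clause)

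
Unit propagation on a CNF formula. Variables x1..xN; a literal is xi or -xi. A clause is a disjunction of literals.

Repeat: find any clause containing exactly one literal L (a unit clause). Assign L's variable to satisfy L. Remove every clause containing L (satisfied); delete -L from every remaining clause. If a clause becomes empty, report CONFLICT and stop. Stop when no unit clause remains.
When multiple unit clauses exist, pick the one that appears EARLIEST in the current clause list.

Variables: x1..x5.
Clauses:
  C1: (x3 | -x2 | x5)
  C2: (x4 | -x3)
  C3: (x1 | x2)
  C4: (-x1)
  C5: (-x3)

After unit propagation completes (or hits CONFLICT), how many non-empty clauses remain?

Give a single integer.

unit clause [-1] forces x1=F; simplify:
  drop 1 from [1, 2] -> [2]
  satisfied 1 clause(s); 4 remain; assigned so far: [1]
unit clause [2] forces x2=T; simplify:
  drop -2 from [3, -2, 5] -> [3, 5]
  satisfied 1 clause(s); 3 remain; assigned so far: [1, 2]
unit clause [-3] forces x3=F; simplify:
  drop 3 from [3, 5] -> [5]
  satisfied 2 clause(s); 1 remain; assigned so far: [1, 2, 3]
unit clause [5] forces x5=T; simplify:
  satisfied 1 clause(s); 0 remain; assigned so far: [1, 2, 3, 5]

Answer: 0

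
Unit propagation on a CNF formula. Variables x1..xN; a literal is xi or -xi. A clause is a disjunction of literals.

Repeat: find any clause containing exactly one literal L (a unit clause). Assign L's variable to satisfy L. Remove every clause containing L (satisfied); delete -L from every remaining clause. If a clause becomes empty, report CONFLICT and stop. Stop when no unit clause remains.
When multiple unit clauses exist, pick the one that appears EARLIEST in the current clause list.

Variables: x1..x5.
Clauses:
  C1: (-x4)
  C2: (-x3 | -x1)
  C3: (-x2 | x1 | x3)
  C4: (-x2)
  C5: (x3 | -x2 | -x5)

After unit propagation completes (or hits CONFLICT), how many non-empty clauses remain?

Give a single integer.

Answer: 1

Derivation:
unit clause [-4] forces x4=F; simplify:
  satisfied 1 clause(s); 4 remain; assigned so far: [4]
unit clause [-2] forces x2=F; simplify:
  satisfied 3 clause(s); 1 remain; assigned so far: [2, 4]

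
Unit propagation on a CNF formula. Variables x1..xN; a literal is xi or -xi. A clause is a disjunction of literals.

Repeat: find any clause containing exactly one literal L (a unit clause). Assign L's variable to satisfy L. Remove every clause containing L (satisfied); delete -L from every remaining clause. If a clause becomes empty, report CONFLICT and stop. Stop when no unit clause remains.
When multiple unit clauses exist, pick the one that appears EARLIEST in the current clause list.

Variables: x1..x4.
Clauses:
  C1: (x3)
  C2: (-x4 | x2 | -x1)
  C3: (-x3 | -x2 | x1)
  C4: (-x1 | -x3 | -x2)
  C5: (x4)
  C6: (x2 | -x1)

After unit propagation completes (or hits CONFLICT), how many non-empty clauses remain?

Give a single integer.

Answer: 4

Derivation:
unit clause [3] forces x3=T; simplify:
  drop -3 from [-3, -2, 1] -> [-2, 1]
  drop -3 from [-1, -3, -2] -> [-1, -2]
  satisfied 1 clause(s); 5 remain; assigned so far: [3]
unit clause [4] forces x4=T; simplify:
  drop -4 from [-4, 2, -1] -> [2, -1]
  satisfied 1 clause(s); 4 remain; assigned so far: [3, 4]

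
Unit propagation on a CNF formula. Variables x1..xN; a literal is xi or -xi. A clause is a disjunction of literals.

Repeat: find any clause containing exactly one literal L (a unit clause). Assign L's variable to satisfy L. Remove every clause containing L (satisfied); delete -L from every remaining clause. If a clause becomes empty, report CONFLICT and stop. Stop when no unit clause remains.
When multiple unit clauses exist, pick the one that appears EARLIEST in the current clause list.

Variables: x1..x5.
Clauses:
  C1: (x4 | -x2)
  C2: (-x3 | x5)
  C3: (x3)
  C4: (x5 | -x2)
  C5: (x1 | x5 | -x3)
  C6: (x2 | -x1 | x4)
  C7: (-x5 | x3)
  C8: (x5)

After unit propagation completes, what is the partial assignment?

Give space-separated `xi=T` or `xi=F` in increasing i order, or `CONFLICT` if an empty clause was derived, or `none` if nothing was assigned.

unit clause [3] forces x3=T; simplify:
  drop -3 from [-3, 5] -> [5]
  drop -3 from [1, 5, -3] -> [1, 5]
  satisfied 2 clause(s); 6 remain; assigned so far: [3]
unit clause [5] forces x5=T; simplify:
  satisfied 4 clause(s); 2 remain; assigned so far: [3, 5]

Answer: x3=T x5=T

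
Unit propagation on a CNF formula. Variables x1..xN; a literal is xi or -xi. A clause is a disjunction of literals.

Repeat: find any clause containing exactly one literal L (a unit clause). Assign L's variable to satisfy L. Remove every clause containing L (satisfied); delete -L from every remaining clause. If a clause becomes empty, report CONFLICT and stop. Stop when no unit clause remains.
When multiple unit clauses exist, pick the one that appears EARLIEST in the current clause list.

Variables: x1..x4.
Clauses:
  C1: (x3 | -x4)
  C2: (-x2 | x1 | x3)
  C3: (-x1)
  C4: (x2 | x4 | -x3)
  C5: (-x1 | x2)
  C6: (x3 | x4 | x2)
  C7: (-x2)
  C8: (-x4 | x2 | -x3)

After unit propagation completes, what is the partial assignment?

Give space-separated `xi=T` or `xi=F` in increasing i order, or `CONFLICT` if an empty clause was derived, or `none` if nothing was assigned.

Answer: x1=F x2=F

Derivation:
unit clause [-1] forces x1=F; simplify:
  drop 1 from [-2, 1, 3] -> [-2, 3]
  satisfied 2 clause(s); 6 remain; assigned so far: [1]
unit clause [-2] forces x2=F; simplify:
  drop 2 from [2, 4, -3] -> [4, -3]
  drop 2 from [3, 4, 2] -> [3, 4]
  drop 2 from [-4, 2, -3] -> [-4, -3]
  satisfied 2 clause(s); 4 remain; assigned so far: [1, 2]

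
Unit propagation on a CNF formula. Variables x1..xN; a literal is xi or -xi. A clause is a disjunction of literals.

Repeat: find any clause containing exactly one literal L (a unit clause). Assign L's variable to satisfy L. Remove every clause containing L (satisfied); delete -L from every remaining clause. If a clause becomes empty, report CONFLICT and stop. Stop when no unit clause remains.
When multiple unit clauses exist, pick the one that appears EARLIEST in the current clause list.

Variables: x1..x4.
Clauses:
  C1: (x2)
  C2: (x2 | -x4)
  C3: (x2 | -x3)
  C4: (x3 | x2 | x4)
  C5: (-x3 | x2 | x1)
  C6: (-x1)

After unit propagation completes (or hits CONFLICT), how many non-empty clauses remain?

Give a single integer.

unit clause [2] forces x2=T; simplify:
  satisfied 5 clause(s); 1 remain; assigned so far: [2]
unit clause [-1] forces x1=F; simplify:
  satisfied 1 clause(s); 0 remain; assigned so far: [1, 2]

Answer: 0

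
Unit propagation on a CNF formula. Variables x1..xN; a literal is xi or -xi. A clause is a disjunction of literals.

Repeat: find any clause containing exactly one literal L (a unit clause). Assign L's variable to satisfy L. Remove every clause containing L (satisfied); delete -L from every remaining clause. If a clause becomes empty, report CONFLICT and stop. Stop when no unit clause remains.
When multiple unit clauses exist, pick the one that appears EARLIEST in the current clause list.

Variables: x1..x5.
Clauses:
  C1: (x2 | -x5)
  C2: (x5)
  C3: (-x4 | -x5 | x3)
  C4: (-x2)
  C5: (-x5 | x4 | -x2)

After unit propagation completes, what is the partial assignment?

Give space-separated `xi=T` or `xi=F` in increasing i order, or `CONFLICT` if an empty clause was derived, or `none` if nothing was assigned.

unit clause [5] forces x5=T; simplify:
  drop -5 from [2, -5] -> [2]
  drop -5 from [-4, -5, 3] -> [-4, 3]
  drop -5 from [-5, 4, -2] -> [4, -2]
  satisfied 1 clause(s); 4 remain; assigned so far: [5]
unit clause [2] forces x2=T; simplify:
  drop -2 from [-2] -> [] (empty!)
  drop -2 from [4, -2] -> [4]
  satisfied 1 clause(s); 3 remain; assigned so far: [2, 5]
CONFLICT (empty clause)

Answer: CONFLICT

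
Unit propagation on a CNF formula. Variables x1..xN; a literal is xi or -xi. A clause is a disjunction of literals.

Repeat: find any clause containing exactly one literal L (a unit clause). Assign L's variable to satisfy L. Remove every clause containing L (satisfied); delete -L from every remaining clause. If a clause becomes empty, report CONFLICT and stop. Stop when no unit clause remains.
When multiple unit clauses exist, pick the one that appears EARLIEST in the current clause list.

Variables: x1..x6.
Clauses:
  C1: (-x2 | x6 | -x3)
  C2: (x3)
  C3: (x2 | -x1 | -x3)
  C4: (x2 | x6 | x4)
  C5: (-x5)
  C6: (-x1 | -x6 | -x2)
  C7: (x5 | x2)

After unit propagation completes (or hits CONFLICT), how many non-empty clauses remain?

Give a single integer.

unit clause [3] forces x3=T; simplify:
  drop -3 from [-2, 6, -3] -> [-2, 6]
  drop -3 from [2, -1, -3] -> [2, -1]
  satisfied 1 clause(s); 6 remain; assigned so far: [3]
unit clause [-5] forces x5=F; simplify:
  drop 5 from [5, 2] -> [2]
  satisfied 1 clause(s); 5 remain; assigned so far: [3, 5]
unit clause [2] forces x2=T; simplify:
  drop -2 from [-2, 6] -> [6]
  drop -2 from [-1, -6, -2] -> [-1, -6]
  satisfied 3 clause(s); 2 remain; assigned so far: [2, 3, 5]
unit clause [6] forces x6=T; simplify:
  drop -6 from [-1, -6] -> [-1]
  satisfied 1 clause(s); 1 remain; assigned so far: [2, 3, 5, 6]
unit clause [-1] forces x1=F; simplify:
  satisfied 1 clause(s); 0 remain; assigned so far: [1, 2, 3, 5, 6]

Answer: 0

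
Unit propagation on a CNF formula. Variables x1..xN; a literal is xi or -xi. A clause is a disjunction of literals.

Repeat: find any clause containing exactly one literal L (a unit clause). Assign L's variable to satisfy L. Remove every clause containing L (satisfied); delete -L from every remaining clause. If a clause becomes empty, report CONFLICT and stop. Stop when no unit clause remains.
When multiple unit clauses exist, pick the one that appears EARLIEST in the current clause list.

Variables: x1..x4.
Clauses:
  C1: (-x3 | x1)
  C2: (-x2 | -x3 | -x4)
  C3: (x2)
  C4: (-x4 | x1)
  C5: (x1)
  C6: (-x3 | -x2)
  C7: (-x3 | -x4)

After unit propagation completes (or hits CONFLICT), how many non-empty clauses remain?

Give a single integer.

Answer: 0

Derivation:
unit clause [2] forces x2=T; simplify:
  drop -2 from [-2, -3, -4] -> [-3, -4]
  drop -2 from [-3, -2] -> [-3]
  satisfied 1 clause(s); 6 remain; assigned so far: [2]
unit clause [1] forces x1=T; simplify:
  satisfied 3 clause(s); 3 remain; assigned so far: [1, 2]
unit clause [-3] forces x3=F; simplify:
  satisfied 3 clause(s); 0 remain; assigned so far: [1, 2, 3]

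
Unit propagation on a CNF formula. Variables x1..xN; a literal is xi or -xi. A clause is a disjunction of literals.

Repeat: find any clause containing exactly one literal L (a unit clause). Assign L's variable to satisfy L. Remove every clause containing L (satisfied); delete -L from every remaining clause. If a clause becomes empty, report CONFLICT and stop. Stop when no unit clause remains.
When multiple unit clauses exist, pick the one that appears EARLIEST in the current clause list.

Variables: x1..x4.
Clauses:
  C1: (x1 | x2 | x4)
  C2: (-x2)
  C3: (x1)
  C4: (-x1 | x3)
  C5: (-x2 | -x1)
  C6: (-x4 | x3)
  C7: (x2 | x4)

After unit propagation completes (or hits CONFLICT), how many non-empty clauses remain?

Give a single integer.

unit clause [-2] forces x2=F; simplify:
  drop 2 from [1, 2, 4] -> [1, 4]
  drop 2 from [2, 4] -> [4]
  satisfied 2 clause(s); 5 remain; assigned so far: [2]
unit clause [1] forces x1=T; simplify:
  drop -1 from [-1, 3] -> [3]
  satisfied 2 clause(s); 3 remain; assigned so far: [1, 2]
unit clause [3] forces x3=T; simplify:
  satisfied 2 clause(s); 1 remain; assigned so far: [1, 2, 3]
unit clause [4] forces x4=T; simplify:
  satisfied 1 clause(s); 0 remain; assigned so far: [1, 2, 3, 4]

Answer: 0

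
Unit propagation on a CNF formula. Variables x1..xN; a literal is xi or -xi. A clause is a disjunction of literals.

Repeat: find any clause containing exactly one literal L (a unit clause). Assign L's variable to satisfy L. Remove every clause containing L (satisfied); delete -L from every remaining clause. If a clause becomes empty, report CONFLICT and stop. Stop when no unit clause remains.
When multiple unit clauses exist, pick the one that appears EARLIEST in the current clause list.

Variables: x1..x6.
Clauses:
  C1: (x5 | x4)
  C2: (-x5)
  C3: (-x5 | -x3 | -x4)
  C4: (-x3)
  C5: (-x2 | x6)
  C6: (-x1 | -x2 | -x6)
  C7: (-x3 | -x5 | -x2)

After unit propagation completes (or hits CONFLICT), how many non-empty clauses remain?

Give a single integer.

unit clause [-5] forces x5=F; simplify:
  drop 5 from [5, 4] -> [4]
  satisfied 3 clause(s); 4 remain; assigned so far: [5]
unit clause [4] forces x4=T; simplify:
  satisfied 1 clause(s); 3 remain; assigned so far: [4, 5]
unit clause [-3] forces x3=F; simplify:
  satisfied 1 clause(s); 2 remain; assigned so far: [3, 4, 5]

Answer: 2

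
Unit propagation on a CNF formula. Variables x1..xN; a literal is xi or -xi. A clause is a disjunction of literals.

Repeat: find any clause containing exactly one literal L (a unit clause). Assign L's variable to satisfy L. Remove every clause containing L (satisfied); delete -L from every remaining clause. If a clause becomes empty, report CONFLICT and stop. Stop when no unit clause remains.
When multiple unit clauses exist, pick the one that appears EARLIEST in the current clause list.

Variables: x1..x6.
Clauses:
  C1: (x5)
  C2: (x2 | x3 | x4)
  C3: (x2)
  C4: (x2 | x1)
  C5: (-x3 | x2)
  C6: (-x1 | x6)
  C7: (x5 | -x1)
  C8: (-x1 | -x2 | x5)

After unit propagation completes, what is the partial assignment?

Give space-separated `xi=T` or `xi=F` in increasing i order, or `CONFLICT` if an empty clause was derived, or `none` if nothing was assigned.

unit clause [5] forces x5=T; simplify:
  satisfied 3 clause(s); 5 remain; assigned so far: [5]
unit clause [2] forces x2=T; simplify:
  satisfied 4 clause(s); 1 remain; assigned so far: [2, 5]

Answer: x2=T x5=T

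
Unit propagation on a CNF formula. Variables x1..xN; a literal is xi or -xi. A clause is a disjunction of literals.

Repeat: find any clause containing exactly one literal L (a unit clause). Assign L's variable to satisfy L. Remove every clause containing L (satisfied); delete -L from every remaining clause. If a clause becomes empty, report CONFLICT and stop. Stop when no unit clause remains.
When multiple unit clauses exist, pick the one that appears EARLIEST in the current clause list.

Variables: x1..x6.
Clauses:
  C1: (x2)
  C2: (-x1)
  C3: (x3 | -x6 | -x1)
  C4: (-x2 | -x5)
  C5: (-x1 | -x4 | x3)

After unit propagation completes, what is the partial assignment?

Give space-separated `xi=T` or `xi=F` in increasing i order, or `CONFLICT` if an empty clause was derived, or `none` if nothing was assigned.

Answer: x1=F x2=T x5=F

Derivation:
unit clause [2] forces x2=T; simplify:
  drop -2 from [-2, -5] -> [-5]
  satisfied 1 clause(s); 4 remain; assigned so far: [2]
unit clause [-1] forces x1=F; simplify:
  satisfied 3 clause(s); 1 remain; assigned so far: [1, 2]
unit clause [-5] forces x5=F; simplify:
  satisfied 1 clause(s); 0 remain; assigned so far: [1, 2, 5]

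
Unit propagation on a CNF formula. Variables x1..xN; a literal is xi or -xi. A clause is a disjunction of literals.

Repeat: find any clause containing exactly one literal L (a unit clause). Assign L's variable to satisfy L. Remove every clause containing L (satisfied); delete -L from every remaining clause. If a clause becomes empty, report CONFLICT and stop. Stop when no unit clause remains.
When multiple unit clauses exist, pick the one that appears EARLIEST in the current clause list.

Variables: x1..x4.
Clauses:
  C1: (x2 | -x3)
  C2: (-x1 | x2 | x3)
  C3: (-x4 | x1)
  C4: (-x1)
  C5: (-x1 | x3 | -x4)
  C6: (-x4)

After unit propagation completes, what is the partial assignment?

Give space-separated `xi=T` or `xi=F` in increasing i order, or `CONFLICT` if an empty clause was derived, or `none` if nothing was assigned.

Answer: x1=F x4=F

Derivation:
unit clause [-1] forces x1=F; simplify:
  drop 1 from [-4, 1] -> [-4]
  satisfied 3 clause(s); 3 remain; assigned so far: [1]
unit clause [-4] forces x4=F; simplify:
  satisfied 2 clause(s); 1 remain; assigned so far: [1, 4]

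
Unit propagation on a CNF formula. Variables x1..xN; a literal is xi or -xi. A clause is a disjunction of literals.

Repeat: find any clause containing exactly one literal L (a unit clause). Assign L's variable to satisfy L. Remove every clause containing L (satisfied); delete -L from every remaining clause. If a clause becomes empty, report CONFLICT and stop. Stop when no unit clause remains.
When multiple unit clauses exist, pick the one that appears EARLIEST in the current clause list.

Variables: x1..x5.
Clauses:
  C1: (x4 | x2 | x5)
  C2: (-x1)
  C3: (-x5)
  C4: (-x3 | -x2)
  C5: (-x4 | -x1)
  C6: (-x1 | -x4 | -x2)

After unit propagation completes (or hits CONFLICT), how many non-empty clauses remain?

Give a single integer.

Answer: 2

Derivation:
unit clause [-1] forces x1=F; simplify:
  satisfied 3 clause(s); 3 remain; assigned so far: [1]
unit clause [-5] forces x5=F; simplify:
  drop 5 from [4, 2, 5] -> [4, 2]
  satisfied 1 clause(s); 2 remain; assigned so far: [1, 5]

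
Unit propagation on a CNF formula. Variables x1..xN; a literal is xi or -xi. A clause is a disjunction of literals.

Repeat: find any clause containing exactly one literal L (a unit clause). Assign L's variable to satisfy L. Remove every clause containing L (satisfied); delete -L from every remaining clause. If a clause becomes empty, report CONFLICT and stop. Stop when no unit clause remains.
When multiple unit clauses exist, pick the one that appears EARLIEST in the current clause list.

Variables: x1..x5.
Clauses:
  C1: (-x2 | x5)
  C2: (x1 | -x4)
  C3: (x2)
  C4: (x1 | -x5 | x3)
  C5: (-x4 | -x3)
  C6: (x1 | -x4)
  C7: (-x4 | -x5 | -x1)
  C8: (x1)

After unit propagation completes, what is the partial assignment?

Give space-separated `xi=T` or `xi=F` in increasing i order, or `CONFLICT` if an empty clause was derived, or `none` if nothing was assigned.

unit clause [2] forces x2=T; simplify:
  drop -2 from [-2, 5] -> [5]
  satisfied 1 clause(s); 7 remain; assigned so far: [2]
unit clause [5] forces x5=T; simplify:
  drop -5 from [1, -5, 3] -> [1, 3]
  drop -5 from [-4, -5, -1] -> [-4, -1]
  satisfied 1 clause(s); 6 remain; assigned so far: [2, 5]
unit clause [1] forces x1=T; simplify:
  drop -1 from [-4, -1] -> [-4]
  satisfied 4 clause(s); 2 remain; assigned so far: [1, 2, 5]
unit clause [-4] forces x4=F; simplify:
  satisfied 2 clause(s); 0 remain; assigned so far: [1, 2, 4, 5]

Answer: x1=T x2=T x4=F x5=T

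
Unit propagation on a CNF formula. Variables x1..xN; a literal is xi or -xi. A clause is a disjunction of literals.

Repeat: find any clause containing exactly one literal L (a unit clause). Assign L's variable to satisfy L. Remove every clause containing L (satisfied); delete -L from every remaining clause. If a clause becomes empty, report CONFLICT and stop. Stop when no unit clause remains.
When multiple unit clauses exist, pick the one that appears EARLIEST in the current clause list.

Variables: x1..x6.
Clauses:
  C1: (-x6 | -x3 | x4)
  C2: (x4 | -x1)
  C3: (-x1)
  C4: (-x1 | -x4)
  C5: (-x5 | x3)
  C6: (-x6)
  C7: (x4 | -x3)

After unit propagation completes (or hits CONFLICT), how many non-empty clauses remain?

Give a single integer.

Answer: 2

Derivation:
unit clause [-1] forces x1=F; simplify:
  satisfied 3 clause(s); 4 remain; assigned so far: [1]
unit clause [-6] forces x6=F; simplify:
  satisfied 2 clause(s); 2 remain; assigned so far: [1, 6]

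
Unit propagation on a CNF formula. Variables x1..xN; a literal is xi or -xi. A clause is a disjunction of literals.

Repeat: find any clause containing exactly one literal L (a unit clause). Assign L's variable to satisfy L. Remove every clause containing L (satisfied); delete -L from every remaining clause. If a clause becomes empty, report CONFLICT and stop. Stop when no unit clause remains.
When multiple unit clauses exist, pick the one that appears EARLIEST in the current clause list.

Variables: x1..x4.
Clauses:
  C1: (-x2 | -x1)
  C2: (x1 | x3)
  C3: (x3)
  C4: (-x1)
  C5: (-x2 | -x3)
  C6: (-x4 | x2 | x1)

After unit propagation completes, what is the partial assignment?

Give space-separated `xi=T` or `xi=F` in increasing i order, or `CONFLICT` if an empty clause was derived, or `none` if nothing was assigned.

unit clause [3] forces x3=T; simplify:
  drop -3 from [-2, -3] -> [-2]
  satisfied 2 clause(s); 4 remain; assigned so far: [3]
unit clause [-1] forces x1=F; simplify:
  drop 1 from [-4, 2, 1] -> [-4, 2]
  satisfied 2 clause(s); 2 remain; assigned so far: [1, 3]
unit clause [-2] forces x2=F; simplify:
  drop 2 from [-4, 2] -> [-4]
  satisfied 1 clause(s); 1 remain; assigned so far: [1, 2, 3]
unit clause [-4] forces x4=F; simplify:
  satisfied 1 clause(s); 0 remain; assigned so far: [1, 2, 3, 4]

Answer: x1=F x2=F x3=T x4=F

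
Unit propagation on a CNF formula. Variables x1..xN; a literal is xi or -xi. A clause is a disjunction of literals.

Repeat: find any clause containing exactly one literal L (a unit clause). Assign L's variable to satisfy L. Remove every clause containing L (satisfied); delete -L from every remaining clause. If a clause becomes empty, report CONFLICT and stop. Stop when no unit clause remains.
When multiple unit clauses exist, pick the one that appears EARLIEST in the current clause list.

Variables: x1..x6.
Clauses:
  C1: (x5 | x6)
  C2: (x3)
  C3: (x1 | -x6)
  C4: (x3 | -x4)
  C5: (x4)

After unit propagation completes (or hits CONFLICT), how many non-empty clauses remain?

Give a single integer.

Answer: 2

Derivation:
unit clause [3] forces x3=T; simplify:
  satisfied 2 clause(s); 3 remain; assigned so far: [3]
unit clause [4] forces x4=T; simplify:
  satisfied 1 clause(s); 2 remain; assigned so far: [3, 4]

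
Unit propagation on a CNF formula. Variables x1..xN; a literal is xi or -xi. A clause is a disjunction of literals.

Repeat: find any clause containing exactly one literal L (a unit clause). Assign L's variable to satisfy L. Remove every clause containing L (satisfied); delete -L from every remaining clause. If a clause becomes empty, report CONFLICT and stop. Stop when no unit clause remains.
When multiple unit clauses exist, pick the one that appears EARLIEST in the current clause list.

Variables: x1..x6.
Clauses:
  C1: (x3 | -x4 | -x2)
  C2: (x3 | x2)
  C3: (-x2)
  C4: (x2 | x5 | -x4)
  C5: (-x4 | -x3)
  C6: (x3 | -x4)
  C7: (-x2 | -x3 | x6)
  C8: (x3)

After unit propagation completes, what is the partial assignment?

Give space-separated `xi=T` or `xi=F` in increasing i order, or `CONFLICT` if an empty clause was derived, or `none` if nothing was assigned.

unit clause [-2] forces x2=F; simplify:
  drop 2 from [3, 2] -> [3]
  drop 2 from [2, 5, -4] -> [5, -4]
  satisfied 3 clause(s); 5 remain; assigned so far: [2]
unit clause [3] forces x3=T; simplify:
  drop -3 from [-4, -3] -> [-4]
  satisfied 3 clause(s); 2 remain; assigned so far: [2, 3]
unit clause [-4] forces x4=F; simplify:
  satisfied 2 clause(s); 0 remain; assigned so far: [2, 3, 4]

Answer: x2=F x3=T x4=F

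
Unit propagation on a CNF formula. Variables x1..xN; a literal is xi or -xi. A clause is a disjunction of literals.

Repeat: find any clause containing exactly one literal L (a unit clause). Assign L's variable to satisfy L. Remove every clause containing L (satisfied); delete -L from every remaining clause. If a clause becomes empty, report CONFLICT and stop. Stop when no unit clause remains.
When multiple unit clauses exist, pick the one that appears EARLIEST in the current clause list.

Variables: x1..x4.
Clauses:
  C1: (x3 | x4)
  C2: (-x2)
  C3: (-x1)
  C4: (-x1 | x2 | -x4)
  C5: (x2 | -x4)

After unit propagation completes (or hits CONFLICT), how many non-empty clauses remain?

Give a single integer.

unit clause [-2] forces x2=F; simplify:
  drop 2 from [-1, 2, -4] -> [-1, -4]
  drop 2 from [2, -4] -> [-4]
  satisfied 1 clause(s); 4 remain; assigned so far: [2]
unit clause [-1] forces x1=F; simplify:
  satisfied 2 clause(s); 2 remain; assigned so far: [1, 2]
unit clause [-4] forces x4=F; simplify:
  drop 4 from [3, 4] -> [3]
  satisfied 1 clause(s); 1 remain; assigned so far: [1, 2, 4]
unit clause [3] forces x3=T; simplify:
  satisfied 1 clause(s); 0 remain; assigned so far: [1, 2, 3, 4]

Answer: 0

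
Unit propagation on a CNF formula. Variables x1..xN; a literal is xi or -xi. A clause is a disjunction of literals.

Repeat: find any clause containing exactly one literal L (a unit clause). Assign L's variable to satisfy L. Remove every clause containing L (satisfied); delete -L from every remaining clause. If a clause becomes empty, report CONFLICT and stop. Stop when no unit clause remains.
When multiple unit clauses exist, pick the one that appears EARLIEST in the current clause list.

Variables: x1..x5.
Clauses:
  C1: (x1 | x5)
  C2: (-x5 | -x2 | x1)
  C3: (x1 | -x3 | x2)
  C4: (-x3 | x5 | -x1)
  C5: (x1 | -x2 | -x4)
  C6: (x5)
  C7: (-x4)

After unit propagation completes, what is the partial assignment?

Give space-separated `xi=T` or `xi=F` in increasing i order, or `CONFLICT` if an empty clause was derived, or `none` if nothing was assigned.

Answer: x4=F x5=T

Derivation:
unit clause [5] forces x5=T; simplify:
  drop -5 from [-5, -2, 1] -> [-2, 1]
  satisfied 3 clause(s); 4 remain; assigned so far: [5]
unit clause [-4] forces x4=F; simplify:
  satisfied 2 clause(s); 2 remain; assigned so far: [4, 5]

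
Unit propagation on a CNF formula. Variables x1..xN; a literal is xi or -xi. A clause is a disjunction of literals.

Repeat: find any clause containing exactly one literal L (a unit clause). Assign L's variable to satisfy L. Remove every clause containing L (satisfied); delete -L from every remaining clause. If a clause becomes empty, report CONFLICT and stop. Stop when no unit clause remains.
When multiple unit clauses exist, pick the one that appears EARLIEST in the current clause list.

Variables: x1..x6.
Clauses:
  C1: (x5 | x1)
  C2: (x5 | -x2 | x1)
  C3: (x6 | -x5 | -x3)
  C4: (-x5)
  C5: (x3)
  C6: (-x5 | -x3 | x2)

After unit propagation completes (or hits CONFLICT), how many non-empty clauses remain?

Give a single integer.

Answer: 0

Derivation:
unit clause [-5] forces x5=F; simplify:
  drop 5 from [5, 1] -> [1]
  drop 5 from [5, -2, 1] -> [-2, 1]
  satisfied 3 clause(s); 3 remain; assigned so far: [5]
unit clause [1] forces x1=T; simplify:
  satisfied 2 clause(s); 1 remain; assigned so far: [1, 5]
unit clause [3] forces x3=T; simplify:
  satisfied 1 clause(s); 0 remain; assigned so far: [1, 3, 5]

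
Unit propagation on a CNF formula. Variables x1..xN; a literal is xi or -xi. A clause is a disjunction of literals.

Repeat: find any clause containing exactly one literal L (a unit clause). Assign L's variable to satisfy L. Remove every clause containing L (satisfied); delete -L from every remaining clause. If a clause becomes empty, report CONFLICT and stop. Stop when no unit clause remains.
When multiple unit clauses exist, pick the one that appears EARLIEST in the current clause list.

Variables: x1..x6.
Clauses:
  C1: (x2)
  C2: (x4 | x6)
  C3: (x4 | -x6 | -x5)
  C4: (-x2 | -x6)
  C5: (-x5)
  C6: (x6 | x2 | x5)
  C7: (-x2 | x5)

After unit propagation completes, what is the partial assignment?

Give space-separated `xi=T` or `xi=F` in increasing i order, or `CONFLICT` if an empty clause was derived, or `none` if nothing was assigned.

Answer: CONFLICT

Derivation:
unit clause [2] forces x2=T; simplify:
  drop -2 from [-2, -6] -> [-6]
  drop -2 from [-2, 5] -> [5]
  satisfied 2 clause(s); 5 remain; assigned so far: [2]
unit clause [-6] forces x6=F; simplify:
  drop 6 from [4, 6] -> [4]
  satisfied 2 clause(s); 3 remain; assigned so far: [2, 6]
unit clause [4] forces x4=T; simplify:
  satisfied 1 clause(s); 2 remain; assigned so far: [2, 4, 6]
unit clause [-5] forces x5=F; simplify:
  drop 5 from [5] -> [] (empty!)
  satisfied 1 clause(s); 1 remain; assigned so far: [2, 4, 5, 6]
CONFLICT (empty clause)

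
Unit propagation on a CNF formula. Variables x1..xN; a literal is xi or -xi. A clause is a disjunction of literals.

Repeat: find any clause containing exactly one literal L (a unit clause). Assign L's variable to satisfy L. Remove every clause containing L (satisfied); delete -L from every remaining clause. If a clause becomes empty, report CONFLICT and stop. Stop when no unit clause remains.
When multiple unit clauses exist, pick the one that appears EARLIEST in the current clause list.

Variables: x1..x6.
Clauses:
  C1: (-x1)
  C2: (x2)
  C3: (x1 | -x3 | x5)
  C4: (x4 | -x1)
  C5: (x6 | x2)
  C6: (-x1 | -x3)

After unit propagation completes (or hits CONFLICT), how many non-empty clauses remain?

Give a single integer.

Answer: 1

Derivation:
unit clause [-1] forces x1=F; simplify:
  drop 1 from [1, -3, 5] -> [-3, 5]
  satisfied 3 clause(s); 3 remain; assigned so far: [1]
unit clause [2] forces x2=T; simplify:
  satisfied 2 clause(s); 1 remain; assigned so far: [1, 2]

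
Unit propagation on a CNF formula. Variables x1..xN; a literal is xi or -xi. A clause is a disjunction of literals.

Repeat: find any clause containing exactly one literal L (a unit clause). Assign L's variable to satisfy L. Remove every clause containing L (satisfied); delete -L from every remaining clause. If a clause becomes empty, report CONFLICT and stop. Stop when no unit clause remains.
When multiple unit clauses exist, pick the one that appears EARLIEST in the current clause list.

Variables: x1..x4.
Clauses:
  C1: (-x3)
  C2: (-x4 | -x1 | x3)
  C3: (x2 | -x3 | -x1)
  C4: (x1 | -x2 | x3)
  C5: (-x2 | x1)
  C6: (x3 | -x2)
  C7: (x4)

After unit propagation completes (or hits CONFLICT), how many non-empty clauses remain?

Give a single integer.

Answer: 0

Derivation:
unit clause [-3] forces x3=F; simplify:
  drop 3 from [-4, -1, 3] -> [-4, -1]
  drop 3 from [1, -2, 3] -> [1, -2]
  drop 3 from [3, -2] -> [-2]
  satisfied 2 clause(s); 5 remain; assigned so far: [3]
unit clause [-2] forces x2=F; simplify:
  satisfied 3 clause(s); 2 remain; assigned so far: [2, 3]
unit clause [4] forces x4=T; simplify:
  drop -4 from [-4, -1] -> [-1]
  satisfied 1 clause(s); 1 remain; assigned so far: [2, 3, 4]
unit clause [-1] forces x1=F; simplify:
  satisfied 1 clause(s); 0 remain; assigned so far: [1, 2, 3, 4]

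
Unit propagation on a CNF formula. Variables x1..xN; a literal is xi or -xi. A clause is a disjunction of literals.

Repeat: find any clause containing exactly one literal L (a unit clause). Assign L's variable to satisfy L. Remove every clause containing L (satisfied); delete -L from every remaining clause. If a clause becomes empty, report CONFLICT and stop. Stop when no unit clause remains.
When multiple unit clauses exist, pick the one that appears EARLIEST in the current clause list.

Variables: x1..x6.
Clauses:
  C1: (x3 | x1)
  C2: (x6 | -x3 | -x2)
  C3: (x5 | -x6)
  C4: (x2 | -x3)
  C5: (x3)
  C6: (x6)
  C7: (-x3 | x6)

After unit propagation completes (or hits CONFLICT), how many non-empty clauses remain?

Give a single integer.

Answer: 0

Derivation:
unit clause [3] forces x3=T; simplify:
  drop -3 from [6, -3, -2] -> [6, -2]
  drop -3 from [2, -3] -> [2]
  drop -3 from [-3, 6] -> [6]
  satisfied 2 clause(s); 5 remain; assigned so far: [3]
unit clause [2] forces x2=T; simplify:
  drop -2 from [6, -2] -> [6]
  satisfied 1 clause(s); 4 remain; assigned so far: [2, 3]
unit clause [6] forces x6=T; simplify:
  drop -6 from [5, -6] -> [5]
  satisfied 3 clause(s); 1 remain; assigned so far: [2, 3, 6]
unit clause [5] forces x5=T; simplify:
  satisfied 1 clause(s); 0 remain; assigned so far: [2, 3, 5, 6]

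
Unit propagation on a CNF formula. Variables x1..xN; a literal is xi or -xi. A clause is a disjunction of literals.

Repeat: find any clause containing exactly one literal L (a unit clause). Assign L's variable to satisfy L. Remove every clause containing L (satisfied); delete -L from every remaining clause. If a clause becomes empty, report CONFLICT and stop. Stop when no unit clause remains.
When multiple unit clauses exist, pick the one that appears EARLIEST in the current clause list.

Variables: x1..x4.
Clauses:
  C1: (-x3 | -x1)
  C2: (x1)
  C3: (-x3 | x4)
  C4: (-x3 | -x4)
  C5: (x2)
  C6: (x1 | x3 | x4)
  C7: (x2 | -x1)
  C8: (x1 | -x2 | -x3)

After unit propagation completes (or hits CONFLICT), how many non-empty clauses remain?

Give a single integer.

unit clause [1] forces x1=T; simplify:
  drop -1 from [-3, -1] -> [-3]
  drop -1 from [2, -1] -> [2]
  satisfied 3 clause(s); 5 remain; assigned so far: [1]
unit clause [-3] forces x3=F; simplify:
  satisfied 3 clause(s); 2 remain; assigned so far: [1, 3]
unit clause [2] forces x2=T; simplify:
  satisfied 2 clause(s); 0 remain; assigned so far: [1, 2, 3]

Answer: 0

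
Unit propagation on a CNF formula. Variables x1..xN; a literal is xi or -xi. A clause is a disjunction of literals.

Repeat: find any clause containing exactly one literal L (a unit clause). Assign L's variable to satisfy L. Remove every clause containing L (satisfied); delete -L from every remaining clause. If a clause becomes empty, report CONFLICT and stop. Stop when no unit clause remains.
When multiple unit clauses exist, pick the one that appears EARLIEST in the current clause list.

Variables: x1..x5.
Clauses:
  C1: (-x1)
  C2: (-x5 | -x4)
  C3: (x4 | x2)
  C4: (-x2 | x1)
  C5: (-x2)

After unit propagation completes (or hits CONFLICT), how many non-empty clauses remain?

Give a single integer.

unit clause [-1] forces x1=F; simplify:
  drop 1 from [-2, 1] -> [-2]
  satisfied 1 clause(s); 4 remain; assigned so far: [1]
unit clause [-2] forces x2=F; simplify:
  drop 2 from [4, 2] -> [4]
  satisfied 2 clause(s); 2 remain; assigned so far: [1, 2]
unit clause [4] forces x4=T; simplify:
  drop -4 from [-5, -4] -> [-5]
  satisfied 1 clause(s); 1 remain; assigned so far: [1, 2, 4]
unit clause [-5] forces x5=F; simplify:
  satisfied 1 clause(s); 0 remain; assigned so far: [1, 2, 4, 5]

Answer: 0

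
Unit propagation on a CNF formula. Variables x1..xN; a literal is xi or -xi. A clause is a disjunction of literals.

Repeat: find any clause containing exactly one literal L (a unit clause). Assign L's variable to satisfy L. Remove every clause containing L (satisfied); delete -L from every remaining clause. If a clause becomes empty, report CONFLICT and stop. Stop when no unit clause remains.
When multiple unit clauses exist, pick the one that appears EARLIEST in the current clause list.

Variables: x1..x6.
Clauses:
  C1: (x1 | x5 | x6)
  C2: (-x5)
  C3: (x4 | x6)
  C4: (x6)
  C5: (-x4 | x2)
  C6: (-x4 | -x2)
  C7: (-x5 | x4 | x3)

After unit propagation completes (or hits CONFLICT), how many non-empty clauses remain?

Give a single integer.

Answer: 2

Derivation:
unit clause [-5] forces x5=F; simplify:
  drop 5 from [1, 5, 6] -> [1, 6]
  satisfied 2 clause(s); 5 remain; assigned so far: [5]
unit clause [6] forces x6=T; simplify:
  satisfied 3 clause(s); 2 remain; assigned so far: [5, 6]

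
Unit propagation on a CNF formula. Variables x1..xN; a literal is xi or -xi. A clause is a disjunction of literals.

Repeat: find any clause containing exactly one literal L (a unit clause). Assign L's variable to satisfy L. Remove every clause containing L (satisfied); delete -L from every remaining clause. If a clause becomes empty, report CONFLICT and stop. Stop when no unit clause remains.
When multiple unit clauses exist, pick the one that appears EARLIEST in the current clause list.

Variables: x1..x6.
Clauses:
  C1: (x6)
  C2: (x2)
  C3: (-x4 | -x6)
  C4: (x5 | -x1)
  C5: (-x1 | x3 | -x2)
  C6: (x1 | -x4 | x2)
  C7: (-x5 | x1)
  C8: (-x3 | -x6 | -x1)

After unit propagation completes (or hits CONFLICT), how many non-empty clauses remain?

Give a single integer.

unit clause [6] forces x6=T; simplify:
  drop -6 from [-4, -6] -> [-4]
  drop -6 from [-3, -6, -1] -> [-3, -1]
  satisfied 1 clause(s); 7 remain; assigned so far: [6]
unit clause [2] forces x2=T; simplify:
  drop -2 from [-1, 3, -2] -> [-1, 3]
  satisfied 2 clause(s); 5 remain; assigned so far: [2, 6]
unit clause [-4] forces x4=F; simplify:
  satisfied 1 clause(s); 4 remain; assigned so far: [2, 4, 6]

Answer: 4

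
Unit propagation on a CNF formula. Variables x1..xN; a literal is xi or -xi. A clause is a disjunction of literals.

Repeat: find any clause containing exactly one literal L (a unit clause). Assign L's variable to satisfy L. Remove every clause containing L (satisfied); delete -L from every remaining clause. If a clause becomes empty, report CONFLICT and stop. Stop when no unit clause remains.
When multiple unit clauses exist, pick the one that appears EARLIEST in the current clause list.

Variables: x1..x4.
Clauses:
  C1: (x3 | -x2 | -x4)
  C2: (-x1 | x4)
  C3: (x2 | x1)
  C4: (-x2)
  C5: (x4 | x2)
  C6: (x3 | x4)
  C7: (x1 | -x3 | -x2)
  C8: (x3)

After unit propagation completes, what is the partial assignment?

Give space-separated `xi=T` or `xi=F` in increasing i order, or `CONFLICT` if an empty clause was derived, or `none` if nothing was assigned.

unit clause [-2] forces x2=F; simplify:
  drop 2 from [2, 1] -> [1]
  drop 2 from [4, 2] -> [4]
  satisfied 3 clause(s); 5 remain; assigned so far: [2]
unit clause [1] forces x1=T; simplify:
  drop -1 from [-1, 4] -> [4]
  satisfied 1 clause(s); 4 remain; assigned so far: [1, 2]
unit clause [4] forces x4=T; simplify:
  satisfied 3 clause(s); 1 remain; assigned so far: [1, 2, 4]
unit clause [3] forces x3=T; simplify:
  satisfied 1 clause(s); 0 remain; assigned so far: [1, 2, 3, 4]

Answer: x1=T x2=F x3=T x4=T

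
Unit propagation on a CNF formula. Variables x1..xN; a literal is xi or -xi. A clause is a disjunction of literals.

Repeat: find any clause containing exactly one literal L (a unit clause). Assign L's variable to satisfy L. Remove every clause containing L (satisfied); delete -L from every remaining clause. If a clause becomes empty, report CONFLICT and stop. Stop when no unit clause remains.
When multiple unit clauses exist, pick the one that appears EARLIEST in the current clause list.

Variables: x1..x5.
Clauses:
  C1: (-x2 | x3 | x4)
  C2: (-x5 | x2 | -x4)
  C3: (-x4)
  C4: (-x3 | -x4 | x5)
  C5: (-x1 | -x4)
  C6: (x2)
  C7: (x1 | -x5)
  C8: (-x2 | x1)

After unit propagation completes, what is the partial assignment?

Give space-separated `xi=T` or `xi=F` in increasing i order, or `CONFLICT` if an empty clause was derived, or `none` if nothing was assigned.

unit clause [-4] forces x4=F; simplify:
  drop 4 from [-2, 3, 4] -> [-2, 3]
  satisfied 4 clause(s); 4 remain; assigned so far: [4]
unit clause [2] forces x2=T; simplify:
  drop -2 from [-2, 3] -> [3]
  drop -2 from [-2, 1] -> [1]
  satisfied 1 clause(s); 3 remain; assigned so far: [2, 4]
unit clause [3] forces x3=T; simplify:
  satisfied 1 clause(s); 2 remain; assigned so far: [2, 3, 4]
unit clause [1] forces x1=T; simplify:
  satisfied 2 clause(s); 0 remain; assigned so far: [1, 2, 3, 4]

Answer: x1=T x2=T x3=T x4=F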